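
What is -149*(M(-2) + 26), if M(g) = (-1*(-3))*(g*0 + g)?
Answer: -2980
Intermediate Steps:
M(g) = 3*g (M(g) = 3*(0 + g) = 3*g)
-149*(M(-2) + 26) = -149*(3*(-2) + 26) = -149*(-6 + 26) = -149*20 = -2980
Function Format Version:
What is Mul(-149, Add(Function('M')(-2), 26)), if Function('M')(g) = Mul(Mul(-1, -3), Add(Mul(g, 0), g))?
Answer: -2980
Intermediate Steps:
Function('M')(g) = Mul(3, g) (Function('M')(g) = Mul(3, Add(0, g)) = Mul(3, g))
Mul(-149, Add(Function('M')(-2), 26)) = Mul(-149, Add(Mul(3, -2), 26)) = Mul(-149, Add(-6, 26)) = Mul(-149, 20) = -2980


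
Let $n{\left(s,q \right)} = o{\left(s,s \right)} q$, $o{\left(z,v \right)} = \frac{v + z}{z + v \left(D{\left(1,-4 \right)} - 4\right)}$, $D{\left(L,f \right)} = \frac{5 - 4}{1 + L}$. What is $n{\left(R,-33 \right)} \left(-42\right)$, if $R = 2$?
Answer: $- \frac{5544}{5} \approx -1108.8$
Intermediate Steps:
$D{\left(L,f \right)} = \frac{1}{1 + L}$ ($D{\left(L,f \right)} = 1 \frac{1}{1 + L} = \frac{1}{1 + L}$)
$o{\left(z,v \right)} = \frac{v + z}{z - \frac{7 v}{2}}$ ($o{\left(z,v \right)} = \frac{v + z}{z + v \left(\frac{1}{1 + 1} - 4\right)} = \frac{v + z}{z + v \left(\frac{1}{2} - 4\right)} = \frac{v + z}{z + v \left(- \frac{7}{2}\right)} = \frac{v + z}{z - \frac{7 v}{2}}$)
$n{\left(s,q \right)} = - \frac{4 q}{5}$ ($n{\left(s,q \right)} = \frac{2 \left(s + s\right)}{- 7 s + 2 s} q = \frac{2 \cdot 2 s}{\left(-5\right) s} q = 2 \left(- \frac{1}{5 s}\right) 2 s q = - \frac{4 q}{5}$)
$n{\left(R,-33 \right)} \left(-42\right) = \left(- \frac{4}{5}\right) \left(-33\right) \left(-42\right) = \frac{132}{5} \left(-42\right) = - \frac{5544}{5}$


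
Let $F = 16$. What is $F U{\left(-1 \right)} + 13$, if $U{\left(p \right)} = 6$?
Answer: $109$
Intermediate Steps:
$F U{\left(-1 \right)} + 13 = 16 \cdot 6 + 13 = 96 + 13 = 109$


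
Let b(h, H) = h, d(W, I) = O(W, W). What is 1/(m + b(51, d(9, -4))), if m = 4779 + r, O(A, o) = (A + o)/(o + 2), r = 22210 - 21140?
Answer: 1/5900 ≈ 0.00016949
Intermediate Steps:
r = 1070
O(A, o) = (A + o)/(2 + o)
d(W, I) = 2*W/(2 + W) (d(W, I) = (W + W)/(2 + W) = (2*W)/(2 + W) = 2*W/(2 + W))
m = 5849 (m = 4779 + 1070 = 5849)
1/(m + b(51, d(9, -4))) = 1/(5849 + 51) = 1/5900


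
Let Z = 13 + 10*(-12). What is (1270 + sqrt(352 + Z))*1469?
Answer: 1865630 + 10283*sqrt(5) ≈ 1.8886e+6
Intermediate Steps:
Z = -107 (Z = 13 - 120 = -107)
(1270 + sqrt(352 + Z))*1469 = (1270 + sqrt(352 - 107))*1469 = (1270 + sqrt(245))*1469 = (1270 + 7*sqrt(5))*1469 = 1865630 + 10283*sqrt(5)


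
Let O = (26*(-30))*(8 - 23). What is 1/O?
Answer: 1/11700 ≈ 8.5470e-5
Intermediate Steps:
O = 11700 (O = -780*(-15) = 11700)
1/O = 1/11700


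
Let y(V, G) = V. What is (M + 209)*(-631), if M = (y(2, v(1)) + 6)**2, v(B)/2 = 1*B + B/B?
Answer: -172263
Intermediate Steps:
v(B) = 2 + 2*B (v(B) = 2*(1*B + B/B) = 2*(B + 1) = 2*(1 + B) = 2 + 2*B)
M = 64 (M = (2 + 6)**2 = 8**2 = 64)
(M + 209)*(-631) = (64 + 209)*(-631) = 273*(-631) = -172263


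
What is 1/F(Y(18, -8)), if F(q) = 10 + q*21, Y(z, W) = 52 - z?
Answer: 1/724 ≈ 0.0013812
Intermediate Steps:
F(q) = 10 + 21*q
1/F(Y(18, -8)) = 1/(10 + 21*(52 - 1*18)) = 1/(10 + 21*(52 - 18)) = 1/(10 + 21*34) = 1/(10 + 714) = 1/724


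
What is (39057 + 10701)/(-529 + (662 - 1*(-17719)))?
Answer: 24879/8926 ≈ 2.7873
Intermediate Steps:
(39057 + 10701)/(-529 + (662 - 1*(-17719))) = 49758/(-529 + (662 + 17719)) = 49758/(-529 + 18381) = 49758/17852 = 49758*(1/17852) = 24879/8926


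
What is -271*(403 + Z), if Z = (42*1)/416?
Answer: -22721995/208 ≈ -1.0924e+5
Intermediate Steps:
Z = 21/208 (Z = 42*(1/416) = 21/208 ≈ 0.10096)
-271*(403 + Z) = -271*(403 + 21/208) = -271*83845/208 = -22721995/208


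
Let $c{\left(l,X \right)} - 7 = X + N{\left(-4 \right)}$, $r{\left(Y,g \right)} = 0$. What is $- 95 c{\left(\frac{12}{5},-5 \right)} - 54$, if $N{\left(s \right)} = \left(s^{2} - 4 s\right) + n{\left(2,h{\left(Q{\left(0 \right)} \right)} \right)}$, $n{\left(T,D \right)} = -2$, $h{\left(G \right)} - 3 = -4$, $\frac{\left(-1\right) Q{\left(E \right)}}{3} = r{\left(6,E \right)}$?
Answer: $-3094$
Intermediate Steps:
$Q{\left(E \right)} = 0$ ($Q{\left(E \right)} = \left(-3\right) 0 = 0$)
$h{\left(G \right)} = -1$ ($h{\left(G \right)} = 3 - 4 = -1$)
$N{\left(s \right)} = -2 + s^{2} - 4 s$ ($N{\left(s \right)} = \left(s^{2} - 4 s\right) - 2 = -2 + s^{2} - 4 s$)
$c{\left(l,X \right)} = 37 + X$ ($c{\left(l,X \right)} = 7 + \left(X - \left(-14 - 16\right)\right) = 7 + \left(X + \left(-2 + 16 + 16\right)\right) = 7 + \left(X + 30\right) = 7 + \left(30 + X\right) = 37 + X$)
$- 95 c{\left(\frac{12}{5},-5 \right)} - 54 = - 95 \left(37 - 5\right) - 54 = \left(-95\right) 32 - 54 = -3040 - 54 = -3094$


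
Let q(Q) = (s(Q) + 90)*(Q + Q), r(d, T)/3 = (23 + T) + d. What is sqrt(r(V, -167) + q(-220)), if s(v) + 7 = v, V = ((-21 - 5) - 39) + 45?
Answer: 2*sqrt(14947) ≈ 244.52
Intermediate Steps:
V = -20 (V = (-26 - 39) + 45 = -65 + 45 = -20)
r(d, T) = 69 + 3*T + 3*d (r(d, T) = 3*((23 + T) + d) = 3*(23 + T + d) = 69 + 3*T + 3*d)
s(v) = -7 + v
q(Q) = 2*Q*(83 + Q) (q(Q) = ((-7 + Q) + 90)*(Q + Q) = (83 + Q)*(2*Q) = 2*Q*(83 + Q))
sqrt(r(V, -167) + q(-220)) = sqrt((69 + 3*(-167) + 3*(-20)) + 2*(-220)*(83 - 220)) = sqrt((69 - 501 - 60) + 2*(-220)*(-137)) = sqrt(-492 + 60280) = sqrt(59788) = 2*sqrt(14947)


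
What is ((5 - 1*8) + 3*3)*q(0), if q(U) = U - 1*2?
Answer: -12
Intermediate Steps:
q(U) = -2 + U (q(U) = U - 2 = -2 + U)
((5 - 1*8) + 3*3)*q(0) = ((5 - 1*8) + 3*3)*(-2 + 0) = ((5 - 8) + 9)*(-2) = (-3 + 9)*(-2) = 6*(-2) = -12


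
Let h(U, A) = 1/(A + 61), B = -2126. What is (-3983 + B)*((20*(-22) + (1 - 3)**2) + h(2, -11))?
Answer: 133170091/50 ≈ 2.6634e+6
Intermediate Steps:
h(U, A) = 1/(61 + A)
(-3983 + B)*((20*(-22) + (1 - 3)**2) + h(2, -11)) = (-3983 - 2126)*((20*(-22) + (1 - 3)**2) + 1/(61 - 11)) = -6109*((-440 + (-2)**2) + 1/50) = -6109*((-440 + 4) + 1/50) = -6109*(-436 + 1/50) = -6109*(-21799/50) = 133170091/50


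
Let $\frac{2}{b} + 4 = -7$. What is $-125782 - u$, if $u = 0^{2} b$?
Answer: $-125782$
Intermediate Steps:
$b = - \frac{2}{11}$ ($b = \frac{2}{-4 - 7} = \frac{2}{-11} = 2 \left(- \frac{1}{11}\right) = - \frac{2}{11} \approx -0.18182$)
$u = 0$ ($u = 0^{2} \left(- \frac{2}{11}\right) = 0 \left(- \frac{2}{11}\right) = 0$)
$-125782 - u = -125782 - 0 = -125782 + 0 = -125782$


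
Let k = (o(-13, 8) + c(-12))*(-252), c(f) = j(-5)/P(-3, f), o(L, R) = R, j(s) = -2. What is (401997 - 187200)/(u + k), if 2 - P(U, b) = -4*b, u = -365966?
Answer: -4940331/8463838 ≈ -0.58370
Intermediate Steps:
P(U, b) = 2 + 4*b (P(U, b) = 2 - (-4)*b = 2 + 4*b)
c(f) = -2/(2 + 4*f)
k = -46620/23 (k = (8 - 1/(1 + 2*(-12)))*(-252) = (8 - 1/(1 - 24))*(-252) = (8 - 1/(-23))*(-252) = (8 - 1*(-1/23))*(-252) = (8 + 1/23)*(-252) = (185/23)*(-252) = -46620/23 ≈ -2027.0)
(401997 - 187200)/(u + k) = (401997 - 187200)/(-365966 - 46620/23) = 214797/(-8463838/23) = 214797*(-23/8463838) = -4940331/8463838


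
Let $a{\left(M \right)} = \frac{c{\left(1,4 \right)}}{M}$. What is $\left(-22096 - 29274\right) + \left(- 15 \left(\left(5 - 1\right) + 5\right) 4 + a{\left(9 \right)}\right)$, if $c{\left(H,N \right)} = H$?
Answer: $- \frac{467189}{9} \approx -51910.0$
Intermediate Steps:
$a{\left(M \right)} = \frac{1}{M}$ ($a{\left(M \right)} = 1 \frac{1}{M} = \frac{1}{M}$)
$\left(-22096 - 29274\right) + \left(- 15 \left(\left(5 - 1\right) + 5\right) 4 + a{\left(9 \right)}\right) = \left(-22096 - 29274\right) + \left(- 15 \left(\left(5 - 1\right) + 5\right) 4 + \frac{1}{9}\right) = -51370 + \left(- 15 \left(\left(5 - 1\right) + 5\right) 4 + \frac{1}{9}\right) = -51370 + \left(- 15 \left(4 + 5\right) 4 + \frac{1}{9}\right) = -51370 + \left(- 15 \cdot 9 \cdot 4 + \frac{1}{9}\right) = -51370 + \left(\left(-15\right) 36 + \frac{1}{9}\right) = -51370 + \left(-540 + \frac{1}{9}\right) = -51370 - \frac{4859}{9} = - \frac{467189}{9}$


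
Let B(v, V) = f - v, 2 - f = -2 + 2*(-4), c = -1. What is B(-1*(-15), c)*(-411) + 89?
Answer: 1322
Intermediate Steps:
f = 12 (f = 2 - (-2 + 2*(-4)) = 2 - (-2 - 8) = 2 - 1*(-10) = 2 + 10 = 12)
B(v, V) = 12 - v
B(-1*(-15), c)*(-411) + 89 = (12 - (-1)*(-15))*(-411) + 89 = (12 - 1*15)*(-411) + 89 = (12 - 15)*(-411) + 89 = -3*(-411) + 89 = 1233 + 89 = 1322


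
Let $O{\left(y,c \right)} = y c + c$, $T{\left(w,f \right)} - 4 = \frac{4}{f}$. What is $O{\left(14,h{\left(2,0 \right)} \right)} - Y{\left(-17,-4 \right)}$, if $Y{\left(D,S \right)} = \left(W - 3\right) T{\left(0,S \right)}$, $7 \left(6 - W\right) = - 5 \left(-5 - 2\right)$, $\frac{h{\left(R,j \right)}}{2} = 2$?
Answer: $66$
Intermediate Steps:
$T{\left(w,f \right)} = 4 + \frac{4}{f}$
$h{\left(R,j \right)} = 4$ ($h{\left(R,j \right)} = 2 \cdot 2 = 4$)
$W = 1$ ($W = 6 - \frac{\left(-5\right) \left(-5 - 2\right)}{7} = 6 - \frac{\left(-5\right) \left(-7\right)}{7} = 6 - 5 = 1$)
$O{\left(y,c \right)} = c + c y$ ($O{\left(y,c \right)} = c y + c = c + c y$)
$Y{\left(D,S \right)} = -8 - \frac{8}{S}$ ($Y{\left(D,S \right)} = \left(1 - 3\right) \left(4 + \frac{4}{S}\right) = - 2 \left(4 + \frac{4}{S}\right) = -8 - \frac{8}{S}$)
$O{\left(14,h{\left(2,0 \right)} \right)} - Y{\left(-17,-4 \right)} = 4 \left(1 + 14\right) - \left(-8 - \frac{8}{-4}\right) = 4 \cdot 15 - \left(-8 - -2\right) = 60 - \left(-8 + 2\right) = 60 - -6 = 60 + 6 = 66$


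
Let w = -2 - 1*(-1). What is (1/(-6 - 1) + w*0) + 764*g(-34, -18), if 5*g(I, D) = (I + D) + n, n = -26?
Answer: -417149/35 ≈ -11919.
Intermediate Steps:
g(I, D) = -26/5 + D/5 + I/5 (g(I, D) = ((I + D) - 26)/5 = ((D + I) - 26)/5 = (-26 + D + I)/5 = -26/5 + D/5 + I/5)
w = -1 (w = -2 + 1 = -1)
(1/(-6 - 1) + w*0) + 764*g(-34, -18) = (1/(-6 - 1) - 1*0) + 764*(-26/5 + (1/5)*(-18) + (1/5)*(-34)) = (1/(-7) + 0) + 764*(-26/5 - 18/5 - 34/5) = (-1/7 + 0) + 764*(-78/5) = -1/7 - 59592/5 = -417149/35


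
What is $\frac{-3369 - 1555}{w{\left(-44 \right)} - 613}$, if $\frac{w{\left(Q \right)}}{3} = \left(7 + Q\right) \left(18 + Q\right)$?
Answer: $- \frac{4924}{2273} \approx -2.1663$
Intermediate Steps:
$w{\left(Q \right)} = 3 \left(7 + Q\right) \left(18 + Q\right)$
$\frac{-3369 - 1555}{w{\left(-44 \right)} - 613} = \frac{-3369 - 1555}{\left(378 + 3 \left(-44\right)^{2} + 75 \left(-44\right)\right) - 613} = - \frac{4924}{\left(378 + 3 \cdot 1936 - 3300\right) - 613} = - \frac{4924}{\left(378 + 5808 - 3300\right) - 613} = - \frac{4924}{2886 - 613} = - \frac{4924}{2273}$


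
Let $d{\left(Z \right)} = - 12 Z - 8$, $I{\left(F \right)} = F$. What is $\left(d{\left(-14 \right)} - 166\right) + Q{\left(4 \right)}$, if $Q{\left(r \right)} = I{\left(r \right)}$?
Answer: $-2$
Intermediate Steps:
$Q{\left(r \right)} = r$
$d{\left(Z \right)} = -8 - 12 Z$
$\left(d{\left(-14 \right)} - 166\right) + Q{\left(4 \right)} = \left(\left(-8 - -168\right) - 166\right) + 4 = \left(\left(-8 + 168\right) - 166\right) + 4 = \left(160 - 166\right) + 4 = -6 + 4 = -2$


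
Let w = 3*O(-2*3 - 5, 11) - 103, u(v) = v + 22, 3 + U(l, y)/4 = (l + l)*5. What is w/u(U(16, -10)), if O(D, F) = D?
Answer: -68/325 ≈ -0.20923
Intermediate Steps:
U(l, y) = -12 + 40*l (U(l, y) = -12 + 4*((l + l)*5) = -12 + 4*((2*l)*5) = -12 + 4*(10*l) = -12 + 40*l)
u(v) = 22 + v
w = -136 (w = 3*(-2*3 - 5) - 103 = 3*(-6 - 5) - 103 = 3*(-11) - 103 = -33 - 103 = -136)
w/u(U(16, -10)) = -136/(22 + (-12 + 40*16)) = -136/(22 + (-12 + 640)) = -136/(22 + 628) = -136/650 = -136*1/650 = -68/325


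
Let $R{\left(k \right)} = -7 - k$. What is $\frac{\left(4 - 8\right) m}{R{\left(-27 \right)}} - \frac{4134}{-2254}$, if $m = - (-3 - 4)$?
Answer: $\frac{2446}{5635} \approx 0.43407$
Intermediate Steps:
$m = 7$ ($m = \left(-1\right) \left(-7\right) = 7$)
$\frac{\left(4 - 8\right) m}{R{\left(-27 \right)}} - \frac{4134}{-2254} = \frac{\left(4 - 8\right) 7}{-7 - -27} - \frac{4134}{-2254} = \frac{\left(-4\right) 7}{-7 + 27} - - \frac{2067}{1127} = - \frac{28}{20} + \frac{2067}{1127} = \left(-28\right) \frac{1}{20} + \frac{2067}{1127} = - \frac{7}{5} + \frac{2067}{1127} = \frac{2446}{5635}$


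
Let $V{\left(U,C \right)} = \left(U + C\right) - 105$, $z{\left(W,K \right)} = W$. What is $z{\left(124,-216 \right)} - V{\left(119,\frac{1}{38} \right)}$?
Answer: $\frac{4179}{38} \approx 109.97$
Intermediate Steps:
$V{\left(U,C \right)} = -105 + C + U$ ($V{\left(U,C \right)} = \left(C + U\right) - 105 = -105 + C + U$)
$z{\left(124,-216 \right)} - V{\left(119,\frac{1}{38} \right)} = 124 - \left(-105 + \frac{1}{38} + 119\right) = 124 - \frac{533}{38} = \frac{4179}{38}$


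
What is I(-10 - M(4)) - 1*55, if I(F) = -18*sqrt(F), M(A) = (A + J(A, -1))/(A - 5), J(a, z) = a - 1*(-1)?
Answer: -55 - 18*I ≈ -55.0 - 18.0*I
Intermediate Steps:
J(a, z) = 1 + a (J(a, z) = a + 1 = 1 + a)
M(A) = (1 + 2*A)/(-5 + A) (M(A) = (A + (1 + A))/(A - 5) = (1 + 2*A)/(-5 + A))
I(-10 - M(4)) - 1*55 = -18*sqrt(-10 - (1 + 2*4)/(-5 + 4)) - 1*55 = -18*sqrt(-10 - (1 + 8)/(-1)) - 55 = -18*sqrt(-10 - (-1)*9) - 55 = -18*sqrt(-10 - 1*(-9)) - 55 = -18*sqrt(-10 + 9) - 55 = -18*I - 55 = -55 - 18*I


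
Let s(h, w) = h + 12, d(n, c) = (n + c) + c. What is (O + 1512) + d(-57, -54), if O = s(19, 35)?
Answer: 1378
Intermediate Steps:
d(n, c) = n + 2*c (d(n, c) = (c + n) + c = n + 2*c)
s(h, w) = 12 + h
O = 31 (O = 12 + 19 = 31)
(O + 1512) + d(-57, -54) = (31 + 1512) + (-57 + 2*(-54)) = 1543 + (-57 - 108) = 1543 - 165 = 1378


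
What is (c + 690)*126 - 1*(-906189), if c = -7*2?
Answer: 991365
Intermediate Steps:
c = -14
(c + 690)*126 - 1*(-906189) = (-14 + 690)*126 - 1*(-906189) = 676*126 + 906189 = 85176 + 906189 = 991365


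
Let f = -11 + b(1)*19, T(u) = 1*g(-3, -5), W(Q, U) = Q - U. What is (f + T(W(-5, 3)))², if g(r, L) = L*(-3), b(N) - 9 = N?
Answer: 37636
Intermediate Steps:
b(N) = 9 + N
g(r, L) = -3*L
T(u) = 15 (T(u) = 1*(-3*(-5)) = 1*15 = 15)
f = 179 (f = -11 + (9 + 1)*19 = -11 + 10*19 = -11 + 190 = 179)
(f + T(W(-5, 3)))² = (179 + 15)² = 194² = 37636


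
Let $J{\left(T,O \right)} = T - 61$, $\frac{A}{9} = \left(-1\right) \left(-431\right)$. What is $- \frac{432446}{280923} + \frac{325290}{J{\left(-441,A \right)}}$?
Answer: $- \frac{45799265281}{70511673} \approx -649.53$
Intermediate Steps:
$A = 3879$ ($A = 9 \left(\left(-1\right) \left(-431\right)\right) = 9 \cdot 431 = 3879$)
$J{\left(T,O \right)} = -61 + T$
$- \frac{432446}{280923} + \frac{325290}{J{\left(-441,A \right)}} = - \frac{432446}{280923} + \frac{325290}{-61 - 441} = \left(-432446\right) \frac{1}{280923} + \frac{325290}{-502} = - \frac{432446}{280923} + 325290 \left(- \frac{1}{502}\right) = - \frac{432446}{280923} - \frac{162645}{251} = - \frac{45799265281}{70511673}$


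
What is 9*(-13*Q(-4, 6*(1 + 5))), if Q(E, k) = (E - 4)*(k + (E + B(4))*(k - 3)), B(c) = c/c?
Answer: -58968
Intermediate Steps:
B(c) = 1
Q(E, k) = (-4 + E)*(k + (1 + E)*(-3 + k)) (Q(E, k) = (E - 4)*(k + (E + 1)*(k - 3)) = (-4 + E)*(k + (1 + E)*(-3 + k)))
9*(-13*Q(-4, 6*(1 + 5))) = 9*(-13*(12 - 48*(1 + 5) - 3*(-4)² + 9*(-4) + (6*(1 + 5))*(-4)² - 2*(-4)*6*(1 + 5))) = 9*(-13*(12 - 48*6 - 3*16 - 36 + (6*6)*16 - 2*(-4)*6*6)) = 9*(-13*(12 - 8*36 - 48 - 36 + 36*16 - 2*(-4)*36)) = 9*(-13*(12 - 288 - 48 - 36 + 576 + 288)) = 9*(-13*504) = 9*(-6552) = -58968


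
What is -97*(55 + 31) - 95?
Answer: -8437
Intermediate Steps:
-97*(55 + 31) - 95 = -97*86 - 95 = -8342 - 95 = -8437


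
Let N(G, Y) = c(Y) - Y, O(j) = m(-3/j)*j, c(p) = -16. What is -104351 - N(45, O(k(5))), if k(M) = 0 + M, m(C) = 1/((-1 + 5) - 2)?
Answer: -208665/2 ≈ -1.0433e+5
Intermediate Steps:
m(C) = ½ (m(C) = 1/(4 - 2) = 1/2 = ½)
k(M) = M
O(j) = j/2
N(G, Y) = -16 - Y
-104351 - N(45, O(k(5))) = -104351 - (-16 - 5/2) = -104351 - 1*(-37/2) = -104351 + 37/2 = -208665/2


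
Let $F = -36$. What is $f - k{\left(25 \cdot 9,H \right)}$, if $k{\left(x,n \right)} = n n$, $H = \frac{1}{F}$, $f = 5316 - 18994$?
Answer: $- \frac{17726689}{1296} \approx -13678.0$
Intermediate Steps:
$f = -13678$ ($f = 5316 - 18994 = -13678$)
$H = - \frac{1}{36}$ ($H = \frac{1}{-36} = - \frac{1}{36} \approx -0.027778$)
$k{\left(x,n \right)} = n^{2}$
$f - k{\left(25 \cdot 9,H \right)} = -13678 - \left(- \frac{1}{36}\right)^{2} = -13678 - \frac{1}{1296} = - \frac{17726689}{1296}$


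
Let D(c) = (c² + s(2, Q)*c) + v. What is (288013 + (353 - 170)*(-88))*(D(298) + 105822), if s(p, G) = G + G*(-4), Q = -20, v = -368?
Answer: 57682231442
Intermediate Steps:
s(p, G) = -3*G (s(p, G) = G - 4*G = -3*G)
D(c) = -368 + c² + 60*c (D(c) = (c² + (-3*(-20))*c) - 368 = (c² + 60*c) - 368 = -368 + c² + 60*c)
(288013 + (353 - 170)*(-88))*(D(298) + 105822) = (288013 + (353 - 170)*(-88))*((-368 + 298² + 60*298) + 105822) = (288013 + 183*(-88))*((-368 + 88804 + 17880) + 105822) = (288013 - 16104)*(106316 + 105822) = 271909*212138 = 57682231442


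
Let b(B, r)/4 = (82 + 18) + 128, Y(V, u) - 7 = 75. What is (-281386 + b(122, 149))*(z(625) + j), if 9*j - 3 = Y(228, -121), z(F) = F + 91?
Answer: -1831214746/9 ≈ -2.0347e+8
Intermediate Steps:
Y(V, u) = 82 (Y(V, u) = 7 + 75 = 82)
b(B, r) = 912 (b(B, r) = 4*((82 + 18) + 128) = 4*(100 + 128) = 4*228 = 912)
z(F) = 91 + F
j = 85/9 (j = 1/3 + (1/9)*82 = 1/3 + 82/9 = 85/9 ≈ 9.4444)
(-281386 + b(122, 149))*(z(625) + j) = (-281386 + 912)*((91 + 625) + 85/9) = -280474*(716 + 85/9) = -280474*6529/9 = -1831214746/9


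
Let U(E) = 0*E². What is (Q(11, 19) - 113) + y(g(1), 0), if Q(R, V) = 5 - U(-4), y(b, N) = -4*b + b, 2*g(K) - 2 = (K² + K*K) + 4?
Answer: -120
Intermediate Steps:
g(K) = 3 + K² (g(K) = 1 + ((K² + K*K) + 4)/2 = 1 + ((K² + K²) + 4)/2 = 1 + (2*K² + 4)/2 = 1 + (4 + 2*K²)/2 = 1 + (2 + K²) = 3 + K²)
y(b, N) = -3*b
U(E) = 0
Q(R, V) = 5 (Q(R, V) = 5 - 1*0 = 5 + 0 = 5)
(Q(11, 19) - 113) + y(g(1), 0) = (5 - 113) - 3*(3 + 1²) = -108 - 3*(3 + 1) = -108 - 3*4 = -108 - 12 = -120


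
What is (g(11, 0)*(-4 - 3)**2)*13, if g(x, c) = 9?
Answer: 5733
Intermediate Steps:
(g(11, 0)*(-4 - 3)**2)*13 = (9*(-4 - 3)**2)*13 = (9*(-7)**2)*13 = (9*49)*13 = 441*13 = 5733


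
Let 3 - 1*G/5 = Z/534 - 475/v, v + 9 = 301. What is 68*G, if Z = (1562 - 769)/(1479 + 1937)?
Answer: 858425795/545748 ≈ 1572.9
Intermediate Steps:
v = 292 (v = -9 + 301 = 292)
Z = 13/56 (Z = 793/3416 = 793*(1/3416) = 13/56 ≈ 0.23214)
G = 50495635/2182992 (G = 15 - 5*((13/56)/534 - 475/292) = 15 - 5*((13/56)*(1/534) - 475*1/292) = 15 - 5*(13/29904 - 475/292) = 15 - 5*(-3550151/2182992) = 15 + 17750755/2182992 = 50495635/2182992 ≈ 23.131)
68*G = 68*(50495635/2182992) = 858425795/545748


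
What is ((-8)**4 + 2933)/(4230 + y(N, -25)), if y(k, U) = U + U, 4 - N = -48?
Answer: 639/380 ≈ 1.6816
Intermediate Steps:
N = 52 (N = 4 - 1*(-48) = 4 + 48 = 52)
y(k, U) = 2*U
((-8)**4 + 2933)/(4230 + y(N, -25)) = ((-8)**4 + 2933)/(4230 + 2*(-25)) = (4096 + 2933)/(4230 - 50) = 7029/4180 = 7029*(1/4180) = 639/380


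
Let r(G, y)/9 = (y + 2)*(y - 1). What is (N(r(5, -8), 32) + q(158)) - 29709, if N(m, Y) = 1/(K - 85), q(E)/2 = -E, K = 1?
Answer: -2522101/84 ≈ -30025.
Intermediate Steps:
q(E) = -2*E (q(E) = 2*(-E) = -2*E)
r(G, y) = 9*(-1 + y)*(2 + y) (r(G, y) = 9*((y + 2)*(y - 1)) = 9*((2 + y)*(-1 + y)) = 9*((-1 + y)*(2 + y)) = 9*(-1 + y)*(2 + y))
N(m, Y) = -1/84 (N(m, Y) = 1/(1 - 85) = 1/(-84) = -1/84)
(N(r(5, -8), 32) + q(158)) - 29709 = (-1/84 - 2*158) - 29709 = (-1/84 - 316) - 29709 = -26545/84 - 29709 = -2522101/84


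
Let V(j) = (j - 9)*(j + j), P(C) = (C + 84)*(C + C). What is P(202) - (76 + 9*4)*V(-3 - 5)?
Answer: 85080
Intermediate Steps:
P(C) = 2*C*(84 + C) (P(C) = (84 + C)*(2*C) = 2*C*(84 + C))
V(j) = 2*j*(-9 + j) (V(j) = (-9 + j)*(2*j) = 2*j*(-9 + j))
P(202) - (76 + 9*4)*V(-3 - 5) = 2*202*(84 + 202) - (76 + 9*4)*2*(-3 - 5)*(-9 + (-3 - 5)) = 2*202*286 - (76 + 36)*2*(-8)*(-9 - 8) = 115544 - 112*2*(-8)*(-17) = 115544 - 112*272 = 115544 - 1*30464 = 115544 - 30464 = 85080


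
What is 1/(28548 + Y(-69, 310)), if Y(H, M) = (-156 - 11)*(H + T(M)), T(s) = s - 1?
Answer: -1/11532 ≈ -8.6715e-5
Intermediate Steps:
T(s) = -1 + s
Y(H, M) = 167 - 167*H - 167*M (Y(H, M) = (-156 - 11)*(H + (-1 + M)) = -167*(-1 + H + M) = 167 - 167*H - 167*M)
1/(28548 + Y(-69, 310)) = 1/(28548 + (167 - 167*(-69) - 167*310)) = 1/(28548 + (167 + 11523 - 51770)) = 1/(28548 - 40080) = 1/(-11532) = -1/11532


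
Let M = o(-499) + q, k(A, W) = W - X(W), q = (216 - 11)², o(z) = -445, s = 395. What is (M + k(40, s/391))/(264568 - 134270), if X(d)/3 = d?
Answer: 8128495/25473259 ≈ 0.31910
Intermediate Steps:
q = 42025 (q = 205² = 42025)
X(d) = 3*d
k(A, W) = -2*W (k(A, W) = W - 3*W = -2*W)
M = 41580 (M = -445 + 42025 = 41580)
(M + k(40, s/391))/(264568 - 134270) = (41580 - 790/391)/(264568 - 134270) = (41580 - 790/391)/130298 = (41580 - 2*395/391)*(1/130298) = (41580 - 790/391)*(1/130298) = (16256990/391)*(1/130298) = 8128495/25473259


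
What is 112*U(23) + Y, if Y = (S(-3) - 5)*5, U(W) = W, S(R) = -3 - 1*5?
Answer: 2511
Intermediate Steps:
S(R) = -8 (S(R) = -3 - 5 = -8)
Y = -65 (Y = (-8 - 5)*5 = -13*5 = -65)
112*U(23) + Y = 112*23 - 65 = 2576 - 65 = 2511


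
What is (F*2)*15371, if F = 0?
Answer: 0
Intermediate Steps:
(F*2)*15371 = (0*2)*15371 = 0*15371 = 0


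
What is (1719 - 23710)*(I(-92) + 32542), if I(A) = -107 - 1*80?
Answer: -711518805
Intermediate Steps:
I(A) = -187 (I(A) = -107 - 80 = -187)
(1719 - 23710)*(I(-92) + 32542) = (1719 - 23710)*(-187 + 32542) = -21991*32355 = -711518805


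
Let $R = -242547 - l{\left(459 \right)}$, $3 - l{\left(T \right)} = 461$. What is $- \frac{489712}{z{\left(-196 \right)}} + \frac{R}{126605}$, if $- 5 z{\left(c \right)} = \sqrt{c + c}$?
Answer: $- \frac{242089}{126605} - \frac{612140 i \sqrt{2}}{7} \approx -1.9122 - 1.2367 \cdot 10^{5} i$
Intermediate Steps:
$l{\left(T \right)} = -458$ ($l{\left(T \right)} = 3 - 461 = -458$)
$z{\left(c \right)} = - \frac{\sqrt{2} \sqrt{c}}{5}$ ($z{\left(c \right)} = - \frac{\sqrt{c + c}}{5} = - \frac{\sqrt{2 c}}{5} = - \frac{\sqrt{2} \sqrt{c}}{5}$)
$R = -242089$ ($R = -242547 - -458 = -242547 + 458 = -242089$)
$- \frac{489712}{z{\left(-196 \right)}} + \frac{R}{126605} = - \frac{489712}{\left(- \frac{1}{5}\right) \sqrt{2} \sqrt{-196}} - \frac{242089}{126605} = - \frac{489712}{\left(- \frac{1}{5}\right) \sqrt{2} \cdot 14 i} - \frac{242089}{126605} = - \frac{489712}{\left(- \frac{14}{5}\right) i \sqrt{2}} - \frac{242089}{126605} = - 489712 \frac{5 i \sqrt{2}}{28} - \frac{242089}{126605} = - \frac{612140 i \sqrt{2}}{7} - \frac{242089}{126605} = - \frac{242089}{126605} - \frac{612140 i \sqrt{2}}{7}$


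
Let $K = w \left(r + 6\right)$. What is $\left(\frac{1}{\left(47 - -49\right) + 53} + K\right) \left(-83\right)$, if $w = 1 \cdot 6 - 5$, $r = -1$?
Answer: $- \frac{61918}{149} \approx -415.56$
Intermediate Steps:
$w = 1$ ($w = 6 - 5 = 1$)
$K = 5$ ($K = 1 \left(-1 + 6\right) = 1 \cdot 5 = 5$)
$\left(\frac{1}{\left(47 - -49\right) + 53} + K\right) \left(-83\right) = \left(\frac{1}{\left(47 - -49\right) + 53} + 5\right) \left(-83\right) = \left(\frac{1}{\left(47 + 49\right) + 53} + 5\right) \left(-83\right) = \left(\frac{1}{96 + 53} + 5\right) \left(-83\right) = \left(\frac{1}{149} + 5\right) \left(-83\right) = \frac{746}{149} \left(-83\right) = - \frac{61918}{149}$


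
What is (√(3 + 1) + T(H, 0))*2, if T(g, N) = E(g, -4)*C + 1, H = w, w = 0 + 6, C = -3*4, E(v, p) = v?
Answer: -138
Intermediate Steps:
C = -12
w = 6
H = 6
T(g, N) = 1 - 12*g (T(g, N) = g*(-12) + 1 = -12*g + 1 = 1 - 12*g)
(√(3 + 1) + T(H, 0))*2 = (√(3 + 1) + (1 - 12*6))*2 = (√4 + (1 - 72))*2 = (2 - 71)*2 = -69*2 = -138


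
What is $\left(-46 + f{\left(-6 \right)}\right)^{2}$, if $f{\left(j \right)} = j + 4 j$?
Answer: $5776$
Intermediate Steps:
$f{\left(j \right)} = 5 j$
$\left(-46 + f{\left(-6 \right)}\right)^{2} = \left(-46 + 5 \left(-6\right)\right)^{2} = \left(-46 - 30\right)^{2} = \left(-76\right)^{2} = 5776$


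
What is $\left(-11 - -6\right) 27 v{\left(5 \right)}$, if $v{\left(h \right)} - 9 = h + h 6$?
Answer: $-5940$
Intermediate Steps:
$v{\left(h \right)} = 9 + 7 h$ ($v{\left(h \right)} = 9 + \left(h + h 6\right) = 9 + \left(h + 6 h\right) = 9 + 7 h$)
$\left(-11 - -6\right) 27 v{\left(5 \right)} = \left(-11 - -6\right) 27 \left(9 + 7 \cdot 5\right) = \left(-11 + 6\right) 27 \left(9 + 35\right) = \left(-5\right) 27 \cdot 44 = \left(-135\right) 44 = -5940$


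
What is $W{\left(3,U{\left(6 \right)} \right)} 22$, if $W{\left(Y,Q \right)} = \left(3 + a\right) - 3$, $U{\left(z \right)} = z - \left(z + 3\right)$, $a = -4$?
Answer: $-88$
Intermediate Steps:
$U{\left(z \right)} = -3$ ($U{\left(z \right)} = z - \left(3 + z\right) = -3$)
$W{\left(Y,Q \right)} = -4$ ($W{\left(Y,Q \right)} = \left(3 - 4\right) - 3 = -1 - 3 = -4$)
$W{\left(3,U{\left(6 \right)} \right)} 22 = \left(-4\right) 22 = -88$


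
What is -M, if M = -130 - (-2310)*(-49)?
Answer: 113320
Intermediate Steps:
M = -113320 (M = -130 - 330*343 = -130 - 113190 = -113320)
-M = -1*(-113320) = 113320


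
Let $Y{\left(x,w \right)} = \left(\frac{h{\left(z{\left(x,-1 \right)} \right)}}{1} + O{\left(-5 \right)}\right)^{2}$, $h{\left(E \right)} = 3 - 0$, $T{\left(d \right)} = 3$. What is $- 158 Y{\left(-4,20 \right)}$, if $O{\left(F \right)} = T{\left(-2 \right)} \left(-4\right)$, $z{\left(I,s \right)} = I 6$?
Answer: $-12798$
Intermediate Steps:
$z{\left(I,s \right)} = 6 I$
$O{\left(F \right)} = -12$ ($O{\left(F \right)} = 3 \left(-4\right) = -12$)
$h{\left(E \right)} = 3$ ($h{\left(E \right)} = 3 + 0 = 3$)
$Y{\left(x,w \right)} = 81$ ($Y{\left(x,w \right)} = \left(\frac{3}{1} - 12\right)^{2} = \left(3 \cdot 1 - 12\right)^{2} = \left(3 - 12\right)^{2} = \left(-9\right)^{2} = 81$)
$- 158 Y{\left(-4,20 \right)} = \left(-158\right) 81 = -12798$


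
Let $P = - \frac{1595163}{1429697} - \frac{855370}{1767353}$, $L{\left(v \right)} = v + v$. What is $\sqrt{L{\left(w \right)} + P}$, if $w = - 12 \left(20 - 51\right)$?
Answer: $\frac{5 \sqrt{189597555531230946330081403}}{2526779282041} \approx 27.247$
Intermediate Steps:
$w = 372$ ($w = \left(-12\right) \left(-31\right) = 372$)
$L{\left(v \right)} = 2 v$
$P = - \frac{4042136036429}{2526779282041}$ ($P = \left(-1595163\right) \frac{1}{1429697} - \frac{855370}{1767353} = - \frac{1595163}{1429697} - \frac{855370}{1767353} = - \frac{4042136036429}{2526779282041} \approx -1.5997$)
$\sqrt{L{\left(w \right)} + P} = \sqrt{2 \cdot 372 - \frac{4042136036429}{2526779282041}} = \sqrt{744 - \frac{4042136036429}{2526779282041}} = \sqrt{\frac{1875881649802075}{2526779282041}} = \frac{5 \sqrt{189597555531230946330081403}}{2526779282041}$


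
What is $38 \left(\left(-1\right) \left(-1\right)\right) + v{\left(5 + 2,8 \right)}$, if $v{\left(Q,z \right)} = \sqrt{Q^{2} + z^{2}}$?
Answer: $38 + \sqrt{113} \approx 48.63$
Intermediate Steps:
$38 \left(\left(-1\right) \left(-1\right)\right) + v{\left(5 + 2,8 \right)} = 38 \left(\left(-1\right) \left(-1\right)\right) + \sqrt{\left(5 + 2\right)^{2} + 8^{2}} = 38 \cdot 1 + \sqrt{7^{2} + 64} = 38 + \sqrt{49 + 64} = 38 + \sqrt{113}$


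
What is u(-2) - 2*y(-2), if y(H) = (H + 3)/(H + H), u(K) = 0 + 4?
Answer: 9/2 ≈ 4.5000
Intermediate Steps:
u(K) = 4
y(H) = (3 + H)/(2*H) (y(H) = (3 + H)/((2*H)) = (3 + H)*(1/(2*H)) = (3 + H)/(2*H))
u(-2) - 2*y(-2) = 4 - (3 - 2)/(-2) = 4 - (-1)/2 = 4 - 2*(-¼) = 4 + ½ = 9/2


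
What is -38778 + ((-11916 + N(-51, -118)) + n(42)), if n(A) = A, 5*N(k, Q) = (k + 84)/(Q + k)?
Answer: -42800973/845 ≈ -50652.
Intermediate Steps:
N(k, Q) = (84 + k)/(5*(Q + k)) (N(k, Q) = ((k + 84)/(Q + k))/5 = ((84 + k)/(Q + k))/5 = (84 + k)/(5*(Q + k)))
-38778 + ((-11916 + N(-51, -118)) + n(42)) = -38778 + ((-11916 + (84 - 51)/(5*(-118 - 51))) + 42) = -38778 + ((-11916 + (⅕)*33/(-169)) + 42) = -38778 + ((-11916 + (⅕)*(-1/169)*33) + 42) = -38778 + ((-11916 - 33/845) + 42) = -38778 + (-10069053/845 + 42) = -38778 - 10033563/845 = -42800973/845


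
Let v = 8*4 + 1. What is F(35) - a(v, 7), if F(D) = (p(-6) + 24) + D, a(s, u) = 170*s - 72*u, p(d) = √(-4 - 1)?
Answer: -5047 + I*√5 ≈ -5047.0 + 2.2361*I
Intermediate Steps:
p(d) = I*√5 (p(d) = √(-5) = I*√5)
v = 33 (v = 32 + 1 = 33)
a(s, u) = -72*u + 170*s
F(D) = 24 + D + I*√5 (F(D) = (I*√5 + 24) + D = (24 + I*√5) + D = 24 + D + I*√5)
F(35) - a(v, 7) = (24 + 35 + I*√5) - (-72*7 + 170*33) = (59 + I*√5) - (-504 + 5610) = (59 + I*√5) - 1*5106 = (59 + I*√5) - 5106 = -5047 + I*√5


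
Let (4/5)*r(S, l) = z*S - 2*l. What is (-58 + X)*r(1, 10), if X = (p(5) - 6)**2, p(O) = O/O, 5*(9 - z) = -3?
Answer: 429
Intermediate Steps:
z = 48/5 (z = 9 - 1/5*(-3) = 9 + 3/5 = 48/5 ≈ 9.6000)
r(S, l) = 12*S - 5*l/2 (r(S, l) = 5*(48*S/5 - 2*l)/4 = 5*(-2*l + 48*S/5)/4 = 12*S - 5*l/2)
p(O) = 1
X = 25 (X = (1 - 6)**2 = (-5)**2 = 25)
(-58 + X)*r(1, 10) = (-58 + 25)*(12*1 - 5/2*10) = -33*(12 - 25) = -33*(-13) = 429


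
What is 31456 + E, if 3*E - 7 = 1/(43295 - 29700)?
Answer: 427676042/13595 ≈ 31458.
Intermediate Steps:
E = 31722/13595 (E = 7/3 + 1/(3*(43295 - 29700)) = 7/3 + (⅓)/13595 = 7/3 + (⅓)*(1/13595) = 7/3 + 1/40785 = 31722/13595 ≈ 2.3334)
31456 + E = 31456 + 31722/13595 = 427676042/13595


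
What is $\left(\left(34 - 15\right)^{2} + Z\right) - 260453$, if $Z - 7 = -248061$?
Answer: $-508146$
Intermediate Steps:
$Z = -248054$ ($Z = 7 - 248061 = -248054$)
$\left(\left(34 - 15\right)^{2} + Z\right) - 260453 = \left(\left(34 - 15\right)^{2} - 248054\right) - 260453 = \left(19^{2} - 248054\right) - 260453 = \left(361 - 248054\right) - 260453 = -247693 - 260453 = -508146$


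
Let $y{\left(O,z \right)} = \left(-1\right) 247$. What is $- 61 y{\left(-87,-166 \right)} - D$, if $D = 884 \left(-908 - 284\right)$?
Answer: $1068795$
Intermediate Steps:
$y{\left(O,z \right)} = -247$
$D = -1053728$ ($D = 884 \left(-1192\right) = -1053728$)
$- 61 y{\left(-87,-166 \right)} - D = \left(-61\right) \left(-247\right) - -1053728 = 15067 + 1053728 = 1068795$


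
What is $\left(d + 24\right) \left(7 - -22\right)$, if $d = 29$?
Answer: $1537$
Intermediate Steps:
$\left(d + 24\right) \left(7 - -22\right) = \left(29 + 24\right) \left(7 - -22\right) = 53 \left(7 + 22\right) = 53 \cdot 29 = 1537$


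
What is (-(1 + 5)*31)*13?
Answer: -2418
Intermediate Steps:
(-(1 + 5)*31)*13 = (-1*6*31)*13 = -6*31*13 = -186*13 = -2418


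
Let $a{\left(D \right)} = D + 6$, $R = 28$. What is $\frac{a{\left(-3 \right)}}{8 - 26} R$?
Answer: $- \frac{14}{3} \approx -4.6667$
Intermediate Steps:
$a{\left(D \right)} = 6 + D$
$\frac{a{\left(-3 \right)}}{8 - 26} R = \frac{6 - 3}{8 - 26} \cdot 28 = \frac{1}{-18} \cdot 3 \cdot 28 = \left(- \frac{1}{18}\right) 3 \cdot 28 = \left(- \frac{1}{6}\right) 28 = - \frac{14}{3}$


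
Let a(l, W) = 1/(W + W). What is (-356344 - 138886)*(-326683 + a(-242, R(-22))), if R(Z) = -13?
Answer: 2103182134785/13 ≈ 1.6178e+11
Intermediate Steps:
a(l, W) = 1/(2*W)
(-356344 - 138886)*(-326683 + a(-242, R(-22))) = (-356344 - 138886)*(-326683 + (½)/(-13)) = -495230*(-326683 + (½)*(-1/13)) = -495230*(-326683 - 1/26) = -495230*(-8493759/26) = 2103182134785/13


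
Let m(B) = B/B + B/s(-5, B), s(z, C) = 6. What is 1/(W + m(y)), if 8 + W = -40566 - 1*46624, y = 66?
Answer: -1/87186 ≈ -1.1470e-5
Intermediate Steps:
W = -87198 (W = -8 + (-40566 - 1*46624) = -8 + (-40566 - 46624) = -8 - 87190 = -87198)
m(B) = 1 + B/6 (m(B) = B/B + B/6 = 1 + B*(⅙) = 1 + B/6)
1/(W + m(y)) = 1/(-87198 + (1 + (⅙)*66)) = 1/(-87198 + (1 + 11)) = 1/(-87198 + 12) = 1/(-87186) = -1/87186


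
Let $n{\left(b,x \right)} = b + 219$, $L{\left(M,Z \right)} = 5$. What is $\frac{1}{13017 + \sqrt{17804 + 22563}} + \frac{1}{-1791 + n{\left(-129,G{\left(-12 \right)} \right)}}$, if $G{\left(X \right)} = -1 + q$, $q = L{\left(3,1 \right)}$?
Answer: $- \frac{147260005}{288152669322} - \frac{\sqrt{40367}}{169401922} \approx -0.00051223$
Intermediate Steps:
$q = 5$
$G{\left(X \right)} = 4$ ($G{\left(X \right)} = -1 + 5 = 4$)
$n{\left(b,x \right)} = 219 + b$
$\frac{1}{13017 + \sqrt{17804 + 22563}} + \frac{1}{-1791 + n{\left(-129,G{\left(-12 \right)} \right)}} = \frac{1}{13017 + \sqrt{17804 + 22563}} + \frac{1}{-1791 + \left(219 - 129\right)} = \frac{1}{13017 + \sqrt{40367}} + \frac{1}{-1791 + 90} = \frac{1}{13017 + \sqrt{40367}} + \frac{1}{-1701} = \frac{1}{13017 + \sqrt{40367}} - \frac{1}{1701} = - \frac{1}{1701} + \frac{1}{13017 + \sqrt{40367}}$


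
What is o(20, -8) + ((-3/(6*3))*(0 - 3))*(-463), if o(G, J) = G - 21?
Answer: -465/2 ≈ -232.50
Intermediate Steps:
o(G, J) = -21 + G
o(20, -8) + ((-3/(6*3))*(0 - 3))*(-463) = (-21 + 20) + ((-3/(6*3))*(0 - 3))*(-463) = -1 + (-3/18*(-3))*(-463) = -1 + (-1*1/6*(-3))*(-463) = -1 - 1/6*(-3)*(-463) = -1 + (1/2)*(-463) = -1 - 463/2 = -465/2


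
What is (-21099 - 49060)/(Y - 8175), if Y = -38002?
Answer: 70159/46177 ≈ 1.5194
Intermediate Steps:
(-21099 - 49060)/(Y - 8175) = (-21099 - 49060)/(-38002 - 8175) = -70159/(-46177) = -70159*(-1/46177) = 70159/46177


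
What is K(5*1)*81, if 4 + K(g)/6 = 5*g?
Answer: 10206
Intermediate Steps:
K(g) = -24 + 30*g (K(g) = -24 + 6*(5*g) = -24 + 30*g)
K(5*1)*81 = (-24 + 30*(5*1))*81 = (-24 + 30*5)*81 = (-24 + 150)*81 = 126*81 = 10206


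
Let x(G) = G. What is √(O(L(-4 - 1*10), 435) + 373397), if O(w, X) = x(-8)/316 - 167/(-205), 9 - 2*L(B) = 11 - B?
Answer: √97934034721610/16195 ≈ 611.06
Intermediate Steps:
L(B) = -1 + B/2 (L(B) = 9/2 - (11 - B)/2 = 9/2 + (-11/2 + B/2) = -1 + B/2)
O(w, X) = 12783/16195 (O(w, X) = -8/316 - 167/(-205) = -8*1/316 - 167*(-1/205) = -2/79 + 167/205 = 12783/16195)
√(O(L(-4 - 1*10), 435) + 373397) = √(12783/16195 + 373397) = √(6047177198/16195) = √97934034721610/16195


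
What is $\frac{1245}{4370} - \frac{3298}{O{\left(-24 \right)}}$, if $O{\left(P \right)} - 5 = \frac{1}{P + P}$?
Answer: $- \frac{138298185}{208886} \approx -662.08$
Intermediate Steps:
$O{\left(P \right)} = 5 + \frac{1}{2 P}$ ($O{\left(P \right)} = 5 + \frac{1}{P + P} = 5 + \frac{1}{2 P}$)
$\frac{1245}{4370} - \frac{3298}{O{\left(-24 \right)}} = \frac{1245}{4370} - \frac{3298}{5 + \frac{1}{2 \left(-24\right)}} = 1245 \cdot \frac{1}{4370} - \frac{3298}{5 + \frac{1}{2} \left(- \frac{1}{24}\right)} = \frac{249}{874} - \frac{3298}{5 - \frac{1}{48}} = \frac{249}{874} - \frac{3298}{\frac{239}{48}} = \frac{249}{874} - \frac{158304}{239} = - \frac{138298185}{208886}$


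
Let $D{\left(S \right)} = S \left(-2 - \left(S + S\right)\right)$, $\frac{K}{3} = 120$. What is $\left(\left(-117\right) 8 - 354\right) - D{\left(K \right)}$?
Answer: $258630$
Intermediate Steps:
$K = 360$ ($K = 3 \cdot 120 = 360$)
$D{\left(S \right)} = S \left(-2 - 2 S\right)$
$\left(\left(-117\right) 8 - 354\right) - D{\left(K \right)} = \left(\left(-117\right) 8 - 354\right) - \left(-2\right) 360 \left(1 + 360\right) = \left(-936 - 354\right) - \left(-2\right) 360 \cdot 361 = -1290 - -259920 = -1290 + 259920 = 258630$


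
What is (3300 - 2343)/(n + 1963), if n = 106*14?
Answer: 319/1149 ≈ 0.27763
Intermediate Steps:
n = 1484
(3300 - 2343)/(n + 1963) = (3300 - 2343)/(1484 + 1963) = 957/3447 = 957*(1/3447) = 319/1149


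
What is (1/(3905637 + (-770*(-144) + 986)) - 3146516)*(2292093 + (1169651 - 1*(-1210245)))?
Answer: -8437036457887345569/573929 ≈ -1.4700e+13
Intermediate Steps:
(1/(3905637 + (-770*(-144) + 986)) - 3146516)*(2292093 + (1169651 - 1*(-1210245))) = (1/(3905637 + (110880 + 986)) - 3146516)*(2292093 + (1169651 + 1210245)) = (1/(3905637 + 111866) - 3146516)*(2292093 + 2379896) = (1/4017503 - 3146516)*4671989 = -12641137469547/4017503*4671989 = -8437036457887345569/573929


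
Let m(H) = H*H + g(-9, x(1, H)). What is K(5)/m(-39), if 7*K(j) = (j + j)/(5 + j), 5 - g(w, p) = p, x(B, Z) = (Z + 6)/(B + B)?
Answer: 2/21595 ≈ 9.2614e-5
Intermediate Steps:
x(B, Z) = (6 + Z)/(2*B) (x(B, Z) = (6 + Z)/((2*B)) = (6 + Z)*(1/(2*B)) = (6 + Z)/(2*B))
g(w, p) = 5 - p
K(j) = 2*j/(7*(5 + j)) (K(j) = ((j + j)/(5 + j))/7 = ((2*j)/(5 + j))/7 = (2*j/(5 + j))/7 = 2*j/(7*(5 + j)))
m(H) = 2 + H² - H/2 (m(H) = H*H + (5 - (6 + H)/(2*1)) = H² + (5 - (6 + H)/2) = H² + (5 - (3 + H/2)) = H² + (5 + (-3 - H/2)) = H² + (2 - H/2) = 2 + H² - H/2)
K(5)/m(-39) = ((2/7)*5/(5 + 5))/(2 + (-39)² - ½*(-39)) = ((2/7)*5/10)/(2 + 1521 + 39/2) = ((2/7)*5*(⅒))/(3085/2) = (⅐)*(2/3085) = 2/21595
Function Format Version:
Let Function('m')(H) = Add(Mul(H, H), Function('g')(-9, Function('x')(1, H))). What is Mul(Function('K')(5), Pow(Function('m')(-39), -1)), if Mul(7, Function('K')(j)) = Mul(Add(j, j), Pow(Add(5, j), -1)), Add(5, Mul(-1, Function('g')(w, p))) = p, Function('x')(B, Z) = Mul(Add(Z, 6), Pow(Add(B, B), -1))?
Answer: Rational(2, 21595) ≈ 9.2614e-5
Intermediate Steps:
Function('x')(B, Z) = Mul(Rational(1, 2), Pow(B, -1), Add(6, Z)) (Function('x')(B, Z) = Mul(Add(6, Z), Pow(Mul(2, B), -1)) = Mul(Add(6, Z), Mul(Rational(1, 2), Pow(B, -1))) = Mul(Rational(1, 2), Pow(B, -1), Add(6, Z)))
Function('g')(w, p) = Add(5, Mul(-1, p))
Function('K')(j) = Mul(Rational(2, 7), j, Pow(Add(5, j), -1)) (Function('K')(j) = Mul(Rational(1, 7), Mul(Add(j, j), Pow(Add(5, j), -1))) = Mul(Rational(1, 7), Mul(Mul(2, j), Pow(Add(5, j), -1))) = Mul(Rational(1, 7), Mul(2, j, Pow(Add(5, j), -1))) = Mul(Rational(2, 7), j, Pow(Add(5, j), -1)))
Function('m')(H) = Add(2, Pow(H, 2), Mul(Rational(-1, 2), H)) (Function('m')(H) = Add(Mul(H, H), Add(5, Mul(-1, Mul(Rational(1, 2), Pow(1, -1), Add(6, H))))) = Add(Pow(H, 2), Add(5, Mul(-1, Mul(Rational(1, 2), 1, Add(6, H))))) = Add(Pow(H, 2), Add(5, Mul(-1, Add(3, Mul(Rational(1, 2), H))))) = Add(Pow(H, 2), Add(5, Add(-3, Mul(Rational(-1, 2), H)))) = Add(Pow(H, 2), Add(2, Mul(Rational(-1, 2), H))) = Add(2, Pow(H, 2), Mul(Rational(-1, 2), H)))
Mul(Function('K')(5), Pow(Function('m')(-39), -1)) = Mul(Mul(Rational(2, 7), 5, Pow(Add(5, 5), -1)), Pow(Add(2, Pow(-39, 2), Mul(Rational(-1, 2), -39)), -1)) = Mul(Mul(Rational(2, 7), 5, Pow(10, -1)), Pow(Add(2, 1521, Rational(39, 2)), -1)) = Mul(Mul(Rational(2, 7), 5, Rational(1, 10)), Pow(Rational(3085, 2), -1)) = Mul(Rational(1, 7), Rational(2, 3085)) = Rational(2, 21595)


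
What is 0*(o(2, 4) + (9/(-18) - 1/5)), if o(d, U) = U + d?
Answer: 0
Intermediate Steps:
0*(o(2, 4) + (9/(-18) - 1/5)) = 0*((4 + 2) + (9/(-18) - 1/5)) = 0*(6 + (9*(-1/18) - 1*⅕)) = 0*(6 + (-½ - ⅕)) = 0*(6 - 7/10) = 0*(53/10) = 0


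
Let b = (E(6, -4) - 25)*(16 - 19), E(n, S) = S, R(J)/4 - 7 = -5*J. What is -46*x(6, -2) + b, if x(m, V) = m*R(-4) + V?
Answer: -29629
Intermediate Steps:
R(J) = 28 - 20*J (R(J) = 28 + 4*(-5*J) = 28 - 20*J)
b = 87 (b = (-4 - 25)*(16 - 19) = -29*(-3) = 87)
x(m, V) = V + 108*m (x(m, V) = m*(28 - 20*(-4)) + V = m*(28 + 80) + V = m*108 + V = 108*m + V = V + 108*m)
-46*x(6, -2) + b = -46*(-2 + 108*6) + 87 = -46*(-2 + 648) + 87 = -46*646 + 87 = -29716 + 87 = -29629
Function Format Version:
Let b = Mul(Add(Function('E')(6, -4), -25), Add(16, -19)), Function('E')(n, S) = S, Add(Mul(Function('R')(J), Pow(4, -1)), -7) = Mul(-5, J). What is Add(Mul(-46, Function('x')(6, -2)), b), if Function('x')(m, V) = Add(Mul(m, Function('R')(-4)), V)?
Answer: -29629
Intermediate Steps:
Function('R')(J) = Add(28, Mul(-20, J)) (Function('R')(J) = Add(28, Mul(4, Mul(-5, J))) = Add(28, Mul(-20, J)))
b = 87 (b = Mul(Add(-4, -25), Add(16, -19)) = Mul(-29, -3) = 87)
Function('x')(m, V) = Add(V, Mul(108, m)) (Function('x')(m, V) = Add(Mul(m, Add(28, Mul(-20, -4))), V) = Add(Mul(m, Add(28, 80)), V) = Add(Mul(m, 108), V) = Add(Mul(108, m), V) = Add(V, Mul(108, m)))
Add(Mul(-46, Function('x')(6, -2)), b) = Add(Mul(-46, Add(-2, Mul(108, 6))), 87) = Add(Mul(-46, Add(-2, 648)), 87) = Add(Mul(-46, 646), 87) = Add(-29716, 87) = -29629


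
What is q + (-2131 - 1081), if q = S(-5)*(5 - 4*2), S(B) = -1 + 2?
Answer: -3215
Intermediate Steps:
S(B) = 1
q = -3 (q = 1*(5 - 4*2) = 1*(5 - 8) = 1*(-3) = -3)
q + (-2131 - 1081) = -3 + (-2131 - 1081) = -3 - 3212 = -3215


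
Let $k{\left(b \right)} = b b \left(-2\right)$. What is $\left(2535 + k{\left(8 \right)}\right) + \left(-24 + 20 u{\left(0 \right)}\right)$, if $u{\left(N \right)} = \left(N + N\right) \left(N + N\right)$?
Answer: $2383$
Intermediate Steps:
$u{\left(N \right)} = 4 N^{2}$ ($u{\left(N \right)} = 2 N 2 N = 4 N^{2}$)
$k{\left(b \right)} = - 2 b^{2}$ ($k{\left(b \right)} = b^{2} \left(-2\right) = - 2 b^{2}$)
$\left(2535 + k{\left(8 \right)}\right) + \left(-24 + 20 u{\left(0 \right)}\right) = \left(2535 - 2 \cdot 8^{2}\right) - \left(24 - 20 \cdot 4 \cdot 0^{2}\right) = \left(2535 - 128\right) - \left(24 - 20 \cdot 4 \cdot 0\right) = \left(2535 - 128\right) + \left(-24 + 20 \cdot 0\right) = 2407 + \left(-24 + 0\right) = 2407 - 24 = 2383$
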